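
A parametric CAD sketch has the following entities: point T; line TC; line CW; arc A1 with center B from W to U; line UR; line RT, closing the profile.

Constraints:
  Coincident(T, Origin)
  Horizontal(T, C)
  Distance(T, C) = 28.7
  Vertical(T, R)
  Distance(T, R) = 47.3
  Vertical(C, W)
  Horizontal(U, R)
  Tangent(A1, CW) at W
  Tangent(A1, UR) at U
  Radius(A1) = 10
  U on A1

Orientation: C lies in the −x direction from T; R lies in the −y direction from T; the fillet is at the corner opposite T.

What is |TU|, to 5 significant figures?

50.862

The virtual corner opposite T is at (-28.700, -47.300). Since A1 is tangent to CW there, BW ⟂ CW and since A1 is tangent to UR there, BU ⟂ UR, with radius 10.0, so the center B sits 10.0 in from both sides at B = (-18.700, -37.300). That places the tangent points at W = (-28.700, -37.300) on CW and U = (-18.700, -47.300) on UR. Then |TU| = |U − T| = 50.862.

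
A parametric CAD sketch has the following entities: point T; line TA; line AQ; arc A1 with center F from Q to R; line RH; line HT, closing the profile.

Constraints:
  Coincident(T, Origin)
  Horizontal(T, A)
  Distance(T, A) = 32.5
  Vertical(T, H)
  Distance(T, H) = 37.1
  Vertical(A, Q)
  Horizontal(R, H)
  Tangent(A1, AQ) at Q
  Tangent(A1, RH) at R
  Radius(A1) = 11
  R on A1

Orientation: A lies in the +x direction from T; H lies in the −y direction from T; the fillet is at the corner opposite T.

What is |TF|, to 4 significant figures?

33.82

T and H share the same x with |TH| = 37.1 and H on the −y side, so H = (0.000, -37.10). The virtual corner opposite T is at (32.50, -37.10). Tangency of A1 to AQ means the radius FQ is perpendicular to AQ and A1 meets RH tangentially, so FR is at right angles to RH, with radius 11.0, so the center F sits 11.0 in from both sides at F = (21.50, -26.10). Then |TF| = |F − T| = 33.82.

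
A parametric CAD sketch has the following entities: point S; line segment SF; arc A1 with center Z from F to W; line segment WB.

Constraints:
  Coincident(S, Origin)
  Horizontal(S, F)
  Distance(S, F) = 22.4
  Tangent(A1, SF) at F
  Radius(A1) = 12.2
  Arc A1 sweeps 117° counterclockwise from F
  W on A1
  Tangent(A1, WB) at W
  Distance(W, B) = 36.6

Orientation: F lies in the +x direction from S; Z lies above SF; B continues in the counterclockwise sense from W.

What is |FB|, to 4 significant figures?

50.68

On A1, F sits at bearing -90° from Z; a 117° counterclockwise sweep puts W at bearing 27°, so W = Z + 12.2·(cos 27°, sin 27°) = (33.27, 17.74). A1 meets WB tangentially, so ZW is at right angles to WB, so WB runs along (−sin 27°, cos 27°); with |WB| = 36.6, B = (16.65, 50.35). Then |FB| = |B − F| = 50.68.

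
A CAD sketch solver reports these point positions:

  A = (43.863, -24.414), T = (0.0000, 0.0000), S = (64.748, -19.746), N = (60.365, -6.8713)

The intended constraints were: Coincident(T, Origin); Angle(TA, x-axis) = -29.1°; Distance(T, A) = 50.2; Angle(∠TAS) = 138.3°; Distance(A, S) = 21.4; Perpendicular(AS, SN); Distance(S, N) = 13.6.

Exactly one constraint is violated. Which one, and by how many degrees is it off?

Perpendicular(AS, SN) — off by 6.20°.

T = (0.00, 0.00) ✓; TA at -29.10° ✓; |TA| = 50.20 ✓; ∠TAS = 138.3° ✓; |AS| = 21.40 ✓; ∠(AS, SN) = 96.20° ✗; |SN| = 13.60 ✓.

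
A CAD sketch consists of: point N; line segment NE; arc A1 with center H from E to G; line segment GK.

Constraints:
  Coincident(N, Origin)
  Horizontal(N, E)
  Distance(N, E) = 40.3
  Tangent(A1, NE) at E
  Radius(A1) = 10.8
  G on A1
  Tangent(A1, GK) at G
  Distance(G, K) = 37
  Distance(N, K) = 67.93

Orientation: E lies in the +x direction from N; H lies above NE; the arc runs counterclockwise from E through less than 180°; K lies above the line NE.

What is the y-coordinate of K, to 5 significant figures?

48.690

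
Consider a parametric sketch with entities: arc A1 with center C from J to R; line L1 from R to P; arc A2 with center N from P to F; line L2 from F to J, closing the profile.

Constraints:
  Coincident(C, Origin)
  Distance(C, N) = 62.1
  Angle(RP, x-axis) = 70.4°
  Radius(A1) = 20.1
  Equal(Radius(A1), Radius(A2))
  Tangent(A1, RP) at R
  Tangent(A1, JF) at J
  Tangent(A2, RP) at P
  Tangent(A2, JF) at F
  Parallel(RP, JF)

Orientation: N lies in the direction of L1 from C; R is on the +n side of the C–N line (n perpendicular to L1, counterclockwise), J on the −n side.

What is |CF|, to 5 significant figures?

65.272

The slot axis is L1's direction at 70.4°, so u = (cos 70.4°, sin 70.4°) = (0.33545, 0.94206) and n = (−sin 70.4°, cos 70.4°) = (-0.94206, 0.33545). C is at the origin and N lies 62.1 along u from C, so N = 62.1·u = (20.832, 58.502). Tangency of A1 to both parallel lines with radius 20.1 puts R and J at C ± 20.1·n: R = (-18.935, 6.7426), J = (18.935, -6.7426). Equal radii place P and F the same way about N: P = N + 20.1·n = (1.8962, 65.244), F = N − 20.1·n = (39.767, 51.759). Then |CF| = |F − C| = 65.272.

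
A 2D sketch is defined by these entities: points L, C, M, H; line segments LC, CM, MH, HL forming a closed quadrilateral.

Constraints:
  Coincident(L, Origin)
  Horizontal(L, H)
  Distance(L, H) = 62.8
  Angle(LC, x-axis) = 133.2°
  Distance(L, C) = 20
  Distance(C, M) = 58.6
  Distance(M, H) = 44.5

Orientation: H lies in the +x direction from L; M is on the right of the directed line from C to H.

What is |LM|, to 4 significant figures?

38.61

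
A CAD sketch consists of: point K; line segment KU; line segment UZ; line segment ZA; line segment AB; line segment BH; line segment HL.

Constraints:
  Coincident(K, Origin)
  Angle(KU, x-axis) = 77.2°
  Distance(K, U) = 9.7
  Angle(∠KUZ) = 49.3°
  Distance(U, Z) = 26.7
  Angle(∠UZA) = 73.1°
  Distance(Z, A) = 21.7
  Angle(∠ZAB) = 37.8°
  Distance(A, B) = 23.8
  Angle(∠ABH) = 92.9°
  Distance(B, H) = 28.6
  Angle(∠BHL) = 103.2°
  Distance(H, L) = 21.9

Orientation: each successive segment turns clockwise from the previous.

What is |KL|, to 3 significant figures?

45.0

∠ABH = 92.9° gives BH at -29.7° from the x-axis; with |BH| = 28.6, H = (35.3, -13.4). ∠BHL = 103.2° gives HL at -106° from the x-axis; with |HL| = 21.9, L = (29.0, -34.4). Then |KL| = |L − K| = 45.0.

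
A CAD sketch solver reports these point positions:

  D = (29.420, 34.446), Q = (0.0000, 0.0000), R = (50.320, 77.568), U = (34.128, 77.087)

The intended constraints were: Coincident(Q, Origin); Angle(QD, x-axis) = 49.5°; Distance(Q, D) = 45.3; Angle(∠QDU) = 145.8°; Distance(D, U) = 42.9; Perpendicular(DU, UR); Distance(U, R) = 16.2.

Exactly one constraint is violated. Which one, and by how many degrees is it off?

Perpendicular(DU, UR) — off by 8.00°.

Q = (0.00, 0.00) ✓; QD at 49.50° ✓; |QD| = 45.30 ✓; ∠QDU = 145.8° ✓; |DU| = 42.90 ✓; ∠(DU, UR) = 82.00° ✗; |UR| = 16.20 ✓.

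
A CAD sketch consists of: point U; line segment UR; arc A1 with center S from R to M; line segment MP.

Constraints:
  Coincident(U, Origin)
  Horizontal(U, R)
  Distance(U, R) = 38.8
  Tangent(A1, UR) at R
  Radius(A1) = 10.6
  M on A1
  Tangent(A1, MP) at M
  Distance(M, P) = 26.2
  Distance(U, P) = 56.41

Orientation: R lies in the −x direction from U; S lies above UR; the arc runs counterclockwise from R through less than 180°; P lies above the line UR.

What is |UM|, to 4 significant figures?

33.07

Checks: |SM| = 10.60 ✓; ∠(SM, MP) = 90.00° ✓; |MP| = 26.20 ✓; |UP| = 56.41 ✓.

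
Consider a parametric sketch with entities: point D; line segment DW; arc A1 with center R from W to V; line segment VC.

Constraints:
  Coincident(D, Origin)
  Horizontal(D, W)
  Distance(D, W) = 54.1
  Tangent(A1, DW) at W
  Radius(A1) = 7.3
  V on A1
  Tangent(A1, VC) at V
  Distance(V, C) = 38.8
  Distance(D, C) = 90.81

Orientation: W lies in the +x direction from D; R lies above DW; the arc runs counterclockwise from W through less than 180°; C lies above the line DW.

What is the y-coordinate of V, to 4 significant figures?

2.512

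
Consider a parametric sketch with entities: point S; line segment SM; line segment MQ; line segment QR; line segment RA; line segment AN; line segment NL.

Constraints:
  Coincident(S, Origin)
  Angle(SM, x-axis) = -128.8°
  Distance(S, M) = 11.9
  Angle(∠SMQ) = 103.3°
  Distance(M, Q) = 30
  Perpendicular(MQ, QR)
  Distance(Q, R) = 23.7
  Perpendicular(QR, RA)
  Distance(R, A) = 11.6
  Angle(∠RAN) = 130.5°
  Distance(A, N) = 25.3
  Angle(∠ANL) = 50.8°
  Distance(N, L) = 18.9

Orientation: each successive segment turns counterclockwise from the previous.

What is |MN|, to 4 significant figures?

4.877

QR ⟂ RA, so RA runs at 127.9°; with |RA| = 11.6, A = (22.55, -9.235). ∠RAN = 130.5° gives AN at 177.4° from the x-axis; with |AN| = 25.3, N = (-2.726, -8.087). Then |MN| = |N − M| = 4.877.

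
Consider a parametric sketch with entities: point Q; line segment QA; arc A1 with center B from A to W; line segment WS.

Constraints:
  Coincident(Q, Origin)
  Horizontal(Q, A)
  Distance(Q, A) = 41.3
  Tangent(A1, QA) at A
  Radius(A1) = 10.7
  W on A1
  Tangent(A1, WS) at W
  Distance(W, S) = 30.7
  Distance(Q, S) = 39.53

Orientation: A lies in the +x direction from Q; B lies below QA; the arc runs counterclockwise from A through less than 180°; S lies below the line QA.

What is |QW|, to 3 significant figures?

32.1

Q is at the origin; QA is horizontal with |QA| = 41.3 and A on the +x side, so A = (41.3, 0.00). Since A1 is tangent to QA there, BA ⟂ QA, so B = A + (0, -10.7) = (41.3, -10.7). Since BW ⟂ WS (tangency), |BS| = √(10.7² + 30.7²) = 32.5 regardless of where W sits on A1. So S lies on both circle(Q, 39.53) and circle(B, 32.5); the below-QA intersection is S = (19.2, -34.6). W is the foot of the tangent from S: W = (31.5, -6.42).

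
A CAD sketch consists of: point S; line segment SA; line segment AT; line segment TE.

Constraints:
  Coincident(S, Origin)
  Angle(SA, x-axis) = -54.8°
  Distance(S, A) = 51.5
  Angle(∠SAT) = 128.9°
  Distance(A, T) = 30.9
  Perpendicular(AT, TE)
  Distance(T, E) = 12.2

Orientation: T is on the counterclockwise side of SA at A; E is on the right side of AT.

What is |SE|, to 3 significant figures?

82.1

S is at the origin; SA runs at -54.8° with length 51.5, so A = 51.5·(cos -54.8°, sin -54.8°) = (29.7, -42.1). ∠SAT = 128.9°, so AT runs at -54.8° + (180° − 128.9°) = -3.70° from the x-axis; with |AT| = 30.9, T = A + 30.9·(cos -3.70°, sin -3.70°) = (60.5, -44.1). AT ⟂ TE; with |TE| = 12.2 on the right of AT, E = T + 12.2·(-0.0645, -0.998) = (59.7, -56.3). Then |SE| = |E − S| = 82.1.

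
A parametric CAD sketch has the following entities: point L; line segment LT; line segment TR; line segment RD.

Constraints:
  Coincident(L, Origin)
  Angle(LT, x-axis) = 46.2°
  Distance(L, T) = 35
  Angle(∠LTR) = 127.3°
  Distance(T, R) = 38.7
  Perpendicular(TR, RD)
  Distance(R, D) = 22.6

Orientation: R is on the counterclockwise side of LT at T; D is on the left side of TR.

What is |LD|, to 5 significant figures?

60.138

∠LTR = 127.3°, so TR runs at 46.2° + (180° − 127.3°) = 98.900° from the x-axis; with |TR| = 38.7, R = T + 38.7·(cos 98.900°, sin 98.900°) = (18.238, 63.496). TR ⟂ RD; with |RD| = 22.6 on the left of TR, D = R + 22.6·(-0.98796, -0.15471) = (-4.0902, 59.999). Then |LD| = |D − L| = 60.138.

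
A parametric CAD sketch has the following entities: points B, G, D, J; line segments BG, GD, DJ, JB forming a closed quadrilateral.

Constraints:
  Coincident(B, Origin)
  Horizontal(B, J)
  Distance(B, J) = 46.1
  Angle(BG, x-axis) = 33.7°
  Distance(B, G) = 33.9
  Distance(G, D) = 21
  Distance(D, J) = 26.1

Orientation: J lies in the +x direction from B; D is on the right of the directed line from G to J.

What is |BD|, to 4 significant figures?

20.01

B is at the origin; BJ is horizontal with |BJ| = 46.1 and J in +x, so J = (46.1, 0). BG runs at 33.7° with |BG| = 33.9, so G = (28.20, 18.81). D is determined by |GD| = 21.0 and |DJ| = 26.1 together: it lies at the intersection of circle(G, 21.0) and circle(J, 26.1). With |GJ| = 25.96, the foot of the radical line on GJ is 8.356 from G and the perpendicular offset is √(21.0² − 8.356²) = 19.27. Taking the right-of-GJ solution: D = (20.01, -0.5245).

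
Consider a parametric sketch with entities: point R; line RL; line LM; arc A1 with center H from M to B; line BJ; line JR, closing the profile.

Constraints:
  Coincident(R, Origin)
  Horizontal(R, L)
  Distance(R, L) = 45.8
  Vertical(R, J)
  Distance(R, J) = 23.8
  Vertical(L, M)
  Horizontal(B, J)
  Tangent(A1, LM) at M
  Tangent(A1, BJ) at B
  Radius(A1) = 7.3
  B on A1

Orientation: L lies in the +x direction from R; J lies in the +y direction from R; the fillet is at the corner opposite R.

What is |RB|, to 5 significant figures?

45.262

The virtual corner opposite R is at (45.800, 23.800). A1 meets LM tangentially, so HM is at right angles to LM and the tangent condition forces HB to be normal to BJ, with radius 7.3, so the center H sits 7.3 in from both sides at H = (38.500, 16.500). That places the tangent points at M = (45.800, 16.500) on LM and B = (38.500, 23.800) on BJ. Then |RB| = |B − R| = 45.262.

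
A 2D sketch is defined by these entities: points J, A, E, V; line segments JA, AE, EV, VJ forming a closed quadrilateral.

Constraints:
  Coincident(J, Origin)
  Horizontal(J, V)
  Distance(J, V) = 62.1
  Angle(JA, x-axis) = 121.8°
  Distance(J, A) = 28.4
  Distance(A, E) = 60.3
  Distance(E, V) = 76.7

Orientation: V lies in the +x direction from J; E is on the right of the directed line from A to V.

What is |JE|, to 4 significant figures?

35.97

J is at the origin; J and V share the same y with |JV| = 62.1 and V in +x, so V = (62.1, 0). JA runs at 121.8° with |JA| = 28.4, so A = (-14.97, 24.14). E is determined by |AE| = 60.3 and |EV| = 76.7 together: it lies at the intersection of circle(A, 60.3) and circle(V, 76.7). With |AV| = 80.76, the foot of the radical line on AV is 26.47 from A and the perpendicular offset is √(60.3² − 26.47²) = 54.18. Taking the right-of-AV solution: E = (-5.902, -35.48).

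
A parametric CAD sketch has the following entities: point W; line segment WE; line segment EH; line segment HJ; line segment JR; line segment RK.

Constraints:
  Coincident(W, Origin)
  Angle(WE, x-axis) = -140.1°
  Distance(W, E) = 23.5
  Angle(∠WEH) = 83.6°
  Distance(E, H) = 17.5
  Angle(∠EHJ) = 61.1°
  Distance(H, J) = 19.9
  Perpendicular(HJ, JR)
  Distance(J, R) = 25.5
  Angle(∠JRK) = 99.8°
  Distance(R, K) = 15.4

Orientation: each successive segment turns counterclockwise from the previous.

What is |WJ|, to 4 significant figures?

7.930

∠WEH = 83.6° gives EH at -43.70° from the x-axis; with |EH| = 17.5, H = (-5.376, -27.16). ∠EHJ = 61.1° gives HJ at 75.20° from the x-axis; with |HJ| = 19.9, J = (-0.2931, -7.925). Then |WJ| = |J − W| = 7.930.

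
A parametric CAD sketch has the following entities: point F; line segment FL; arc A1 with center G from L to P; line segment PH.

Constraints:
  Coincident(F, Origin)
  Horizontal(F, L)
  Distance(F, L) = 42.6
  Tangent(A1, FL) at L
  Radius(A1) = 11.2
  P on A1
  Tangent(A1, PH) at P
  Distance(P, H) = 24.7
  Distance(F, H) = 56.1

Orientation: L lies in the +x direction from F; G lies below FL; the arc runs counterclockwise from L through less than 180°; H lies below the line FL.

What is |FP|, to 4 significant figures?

35.57

F is at the origin; F and L share the same y with |FL| = 42.6 and L on the +x side, so L = (42.60, 0.000). A1 meets FL tangentially, so GL is at right angles to FL, so G = L + (0, -11.2) = (42.60, -11.20). Since GP ⟂ PH (tangency), |GH| = √(11.2² + 24.7²) = 27.12 regardless of where P sits on A1. So H lies on both circle(F, 56.1) and circle(G, 27.12); the below-FL intersection is H = (41.02, -38.27). P is the foot of the tangent from H: P = (32.15, -15.22).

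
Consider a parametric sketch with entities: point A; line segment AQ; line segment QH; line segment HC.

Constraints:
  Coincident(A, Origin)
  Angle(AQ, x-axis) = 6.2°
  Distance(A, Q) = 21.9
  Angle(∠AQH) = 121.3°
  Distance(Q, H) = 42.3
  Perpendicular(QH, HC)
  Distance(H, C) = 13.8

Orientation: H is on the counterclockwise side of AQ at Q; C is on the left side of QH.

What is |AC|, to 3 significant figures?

53.9

A is at the origin; AQ runs at 6.2° with length 21.9, so Q = 21.9·(cos 6.2°, sin 6.2°) = (21.8, 2.37). ∠AQH = 121.3°, so QH runs at 6.2° + (180° − 121.3°) = 64.9° from the x-axis; with |QH| = 42.3, H = Q + 42.3·(cos 64.9°, sin 64.9°) = (39.7, 40.7). The perpendicularity gives HC at right angles to QH; with |HC| = 13.8 on the left of QH, C = H + 13.8·(-0.906, 0.424) = (27.2, 46.5). Then |AC| = |C − A| = 53.9.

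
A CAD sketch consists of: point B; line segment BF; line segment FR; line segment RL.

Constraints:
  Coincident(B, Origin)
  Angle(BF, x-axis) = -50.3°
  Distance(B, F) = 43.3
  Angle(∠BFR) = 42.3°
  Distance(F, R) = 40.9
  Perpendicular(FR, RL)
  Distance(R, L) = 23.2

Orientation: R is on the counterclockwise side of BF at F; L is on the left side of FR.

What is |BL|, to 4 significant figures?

10.68

∠BFR = 42.3°, so FR runs at -50.3° + (180° − 42.3°) = 87.40° from the x-axis; with |FR| = 40.9, R = F + 40.9·(cos 87.40°, sin 87.40°) = (29.51, 7.543). FR is perpendicular to RL; with |RL| = 23.2 on the left of FR, L = R + 23.2·(-0.9990, 0.04536) = (6.338, 8.595). Then |BL| = |L − B| = 10.68.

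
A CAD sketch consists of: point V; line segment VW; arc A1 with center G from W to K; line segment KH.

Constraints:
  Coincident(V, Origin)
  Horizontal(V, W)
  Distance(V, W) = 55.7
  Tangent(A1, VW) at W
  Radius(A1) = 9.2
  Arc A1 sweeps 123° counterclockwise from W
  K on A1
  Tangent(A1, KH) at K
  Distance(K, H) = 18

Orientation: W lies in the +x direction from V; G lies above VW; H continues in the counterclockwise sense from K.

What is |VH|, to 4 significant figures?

61.10

V is at the origin; V and W share the same y with |VW| = 55.7 and W on the +x side, so W = (55.70, 0.000). Tangency of A1 to VW means the radius GW is perpendicular to VW, so G = W + (0, 9.2) = (55.70, 9.200). On A1, W sits at bearing -90° from G; a 123° counterclockwise sweep puts K at bearing 33°, so K = G + 9.2·(cos 33°, sin 33°) = (63.42, 14.21). Since A1 is tangent to KH there, GK ⟂ KH, so KH runs along (−sin 33°, cos 33°); with |KH| = 18.0, H = (53.61, 29.31). Then |VH| = |H − V| = 61.10.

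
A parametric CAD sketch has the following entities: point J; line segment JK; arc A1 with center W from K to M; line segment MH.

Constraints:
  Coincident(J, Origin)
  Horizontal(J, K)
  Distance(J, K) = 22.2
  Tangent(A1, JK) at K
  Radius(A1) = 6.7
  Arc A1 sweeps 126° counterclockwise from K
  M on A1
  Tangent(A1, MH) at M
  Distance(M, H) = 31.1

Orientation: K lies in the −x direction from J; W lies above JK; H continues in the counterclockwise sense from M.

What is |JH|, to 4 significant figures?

50.11

J is at the origin; JK is horizontal with |JK| = 22.2 and K on the −x side, so K = (-22.20, 0.000). The tangent condition forces WK to be normal to JK, so W = K + (0, 6.7) = (-22.20, 6.700). On A1, K sits at bearing -90° from W; a 126° counterclockwise sweep puts M at bearing 36°, so M = W + 6.7·(cos 36°, sin 36°) = (-16.78, 10.64). Tangency of A1 to MH means the radius WM is perpendicular to MH, so MH runs along (−sin 36°, cos 36°); with |MH| = 31.1, H = (-35.06, 35.80). Then |JH| = |H − J| = 50.11.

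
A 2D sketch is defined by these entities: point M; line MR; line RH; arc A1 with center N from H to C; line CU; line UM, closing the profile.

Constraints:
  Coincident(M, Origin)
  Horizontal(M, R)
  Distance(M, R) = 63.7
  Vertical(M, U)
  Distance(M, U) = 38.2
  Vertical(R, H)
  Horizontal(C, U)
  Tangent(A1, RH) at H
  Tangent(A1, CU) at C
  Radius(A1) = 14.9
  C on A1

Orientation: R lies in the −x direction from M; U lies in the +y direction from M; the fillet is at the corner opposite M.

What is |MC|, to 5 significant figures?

61.973

The virtual corner opposite M is at (-63.700, 38.200). Tangency of A1 to RH means the radius NH is perpendicular to RH and since A1 is tangent to CU there, NC ⟂ CU, with radius 14.9, so the center N sits 14.9 in from both sides at N = (-48.800, 23.300). That places the tangent points at H = (-63.700, 23.300) on RH and C = (-48.800, 38.200) on CU. Then |MC| = |C − M| = 61.973.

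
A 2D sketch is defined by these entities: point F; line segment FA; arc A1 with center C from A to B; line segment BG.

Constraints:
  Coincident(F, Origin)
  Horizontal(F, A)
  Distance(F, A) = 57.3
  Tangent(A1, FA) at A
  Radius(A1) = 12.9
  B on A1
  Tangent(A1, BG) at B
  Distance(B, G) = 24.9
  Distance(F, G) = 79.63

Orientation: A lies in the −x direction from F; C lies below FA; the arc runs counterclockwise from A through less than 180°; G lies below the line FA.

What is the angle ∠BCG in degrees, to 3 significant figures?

62.6°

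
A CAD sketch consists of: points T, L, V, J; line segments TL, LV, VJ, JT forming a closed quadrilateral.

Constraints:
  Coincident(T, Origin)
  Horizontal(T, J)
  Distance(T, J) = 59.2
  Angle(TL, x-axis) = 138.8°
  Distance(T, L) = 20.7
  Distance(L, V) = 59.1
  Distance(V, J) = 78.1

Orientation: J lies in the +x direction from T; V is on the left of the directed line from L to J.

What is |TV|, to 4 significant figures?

65.99

T is at the origin; T and J share the same y with |TJ| = 59.2 and J in +x, so J = (59.2, 0). TL runs at 138.8° with |TL| = 20.7, so L = (-15.57, 13.63). V is determined by |LV| = 59.1 and |VJ| = 78.1 together: it lies at the intersection of circle(L, 59.1) and circle(J, 78.1). With |LJ| = 76.01, the foot of the radical line on LJ is 20.86 from L and the perpendicular offset is √(59.1² − 20.86²) = 55.30. Taking the left-of-LJ solution: V = (14.86, 64.29).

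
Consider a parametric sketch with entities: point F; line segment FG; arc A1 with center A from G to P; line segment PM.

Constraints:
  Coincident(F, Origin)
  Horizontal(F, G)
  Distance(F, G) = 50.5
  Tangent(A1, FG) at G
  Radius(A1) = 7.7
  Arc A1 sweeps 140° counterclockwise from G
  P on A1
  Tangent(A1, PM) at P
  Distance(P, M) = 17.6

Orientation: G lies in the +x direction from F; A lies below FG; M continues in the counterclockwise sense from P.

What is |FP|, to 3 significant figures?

47.5

F is at the origin; FG is horizontal with |FG| = 50.5 and G on the +x side, so G = (50.5, 0.00). Since A1 is tangent to FG there, AG ⟂ FG, so A = G + (0, -7.7) = (50.5, -7.70). On A1, G sits at bearing 90° from A; a 140° counterclockwise sweep puts P at bearing 230°, so P = A + 7.7·(cos 230°, sin 230°) = (45.6, -13.6). Then |FP| = |P − F| = 47.5.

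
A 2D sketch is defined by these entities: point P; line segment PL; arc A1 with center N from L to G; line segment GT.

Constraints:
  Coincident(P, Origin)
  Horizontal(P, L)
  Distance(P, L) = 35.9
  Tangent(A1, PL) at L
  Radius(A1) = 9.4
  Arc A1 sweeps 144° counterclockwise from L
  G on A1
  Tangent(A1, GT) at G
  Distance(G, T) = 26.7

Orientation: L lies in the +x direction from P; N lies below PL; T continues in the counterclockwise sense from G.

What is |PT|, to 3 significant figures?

61.4

P is at the origin; PL is horizontal with |PL| = 35.9 and L on the +x side, so L = (35.9, 0.00). Since A1 is tangent to PL there, NL ⟂ PL, so N = L + (0, -9.4) = (35.9, -9.40). On A1, L sits at bearing 90° from N; a 144° counterclockwise sweep puts G at bearing 234°, so G = N + 9.4·(cos 234°, sin 234°) = (30.4, -17.0). A1 meets GT tangentially, so NG is at right angles to GT, so GT runs along (−sin 234°, cos 234°); with |GT| = 26.7, T = (52.0, -32.7). Then |PT| = |T − P| = 61.4.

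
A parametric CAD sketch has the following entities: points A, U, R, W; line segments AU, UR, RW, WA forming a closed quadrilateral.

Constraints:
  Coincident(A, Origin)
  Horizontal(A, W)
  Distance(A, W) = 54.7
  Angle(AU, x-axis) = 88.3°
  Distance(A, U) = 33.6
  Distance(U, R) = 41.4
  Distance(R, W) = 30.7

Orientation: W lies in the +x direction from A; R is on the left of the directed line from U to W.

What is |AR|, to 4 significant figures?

50.46

Checks: |UR| = 41.40 ✓; |RW| = 30.70 ✓.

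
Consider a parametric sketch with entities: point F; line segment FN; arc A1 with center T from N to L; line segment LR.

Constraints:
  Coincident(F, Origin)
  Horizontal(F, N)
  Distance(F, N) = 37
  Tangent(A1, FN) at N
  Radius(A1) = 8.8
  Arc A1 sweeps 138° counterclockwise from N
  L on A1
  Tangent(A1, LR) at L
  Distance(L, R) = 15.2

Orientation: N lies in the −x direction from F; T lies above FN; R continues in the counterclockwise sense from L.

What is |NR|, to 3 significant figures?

26.1

F is at the origin; F and N share the same y with |FN| = 37.0 and N on the −x side, so N = (-37.0, 0.00). Since A1 is tangent to FN there, TN ⟂ FN, so T = N + (0, 8.8) = (-37.0, 8.80). On A1, N sits at bearing -90° from T; a 138° counterclockwise sweep puts L at bearing 48°, so L = T + 8.8·(cos 48°, sin 48°) = (-31.1, 15.3). Tangency of A1 to LR means the radius TL is perpendicular to LR, so LR runs along (−sin 48°, cos 48°); with |LR| = 15.2, R = (-42.4, 25.5). Then |NR| = |R − N| = 26.1.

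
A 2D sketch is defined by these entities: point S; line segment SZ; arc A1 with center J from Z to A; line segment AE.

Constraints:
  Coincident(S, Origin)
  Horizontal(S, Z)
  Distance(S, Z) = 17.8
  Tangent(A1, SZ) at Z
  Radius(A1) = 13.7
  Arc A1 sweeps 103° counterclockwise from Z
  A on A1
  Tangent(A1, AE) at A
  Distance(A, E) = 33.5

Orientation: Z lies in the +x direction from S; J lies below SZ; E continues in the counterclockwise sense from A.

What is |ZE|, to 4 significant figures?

49.76

S is at the origin; S and Z share the same y with |SZ| = 17.8 and Z on the +x side, so Z = (17.80, 0.000). Since A1 is tangent to SZ there, JZ ⟂ SZ, so J = Z + (0, -13.7) = (17.80, -13.70). On A1, Z sits at bearing 90° from J; a 103° counterclockwise sweep puts A at bearing 193°, so A = J + 13.7·(cos 193°, sin 193°) = (4.451, -16.78). Since A1 is tangent to AE there, JA ⟂ AE, so AE runs along (−sin 193°, cos 193°); with |AE| = 33.5, E = (11.99, -49.42). Then |ZE| = |E − Z| = 49.76.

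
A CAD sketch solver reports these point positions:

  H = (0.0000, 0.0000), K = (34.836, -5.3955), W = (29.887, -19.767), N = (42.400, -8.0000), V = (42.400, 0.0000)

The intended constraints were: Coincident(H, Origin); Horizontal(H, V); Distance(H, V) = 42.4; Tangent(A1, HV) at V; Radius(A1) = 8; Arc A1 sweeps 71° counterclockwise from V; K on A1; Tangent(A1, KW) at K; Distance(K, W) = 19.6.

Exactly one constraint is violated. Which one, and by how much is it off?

Distance(K, W) = 19.6 — off by 4.40.

H = (0.00, 0.00) ✓; H.y = 0.00, V.y = 0.00 ✓; |HV| = 42.40 ✓; ∠(NV, VH) = 90.00° ✓; |NV| = 8.000 ✓; bearing(N→K) − bearing(N→V) = 71.00° ✓; |NK| = 8.000 ✓; ∠(NK, KW) = 90.00° ✓; |KW| = 15.20 ✗.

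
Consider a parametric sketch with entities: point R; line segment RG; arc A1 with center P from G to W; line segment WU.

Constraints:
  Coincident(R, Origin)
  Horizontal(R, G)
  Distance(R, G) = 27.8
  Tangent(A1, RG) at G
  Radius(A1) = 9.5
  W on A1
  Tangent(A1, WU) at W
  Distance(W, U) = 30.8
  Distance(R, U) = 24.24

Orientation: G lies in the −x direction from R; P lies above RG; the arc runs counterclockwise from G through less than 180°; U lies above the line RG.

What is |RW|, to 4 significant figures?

21.33

Checks: |PW| = 9.500 ✓; ∠(PW, WU) = 90.00° ✓; |WU| = 30.80 ✓; |RU| = 24.24 ✓.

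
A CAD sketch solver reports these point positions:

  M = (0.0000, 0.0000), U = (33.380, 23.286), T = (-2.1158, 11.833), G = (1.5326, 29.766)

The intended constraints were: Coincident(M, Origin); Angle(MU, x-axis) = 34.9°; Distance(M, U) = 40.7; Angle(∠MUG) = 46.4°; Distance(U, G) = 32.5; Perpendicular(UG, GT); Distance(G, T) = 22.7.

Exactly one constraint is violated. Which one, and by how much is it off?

Distance(G, T) = 22.7 — off by 4.40.

M = (0.00, 0.00) ✓; MU at 34.90° ✓; |MU| = 40.70 ✓; ∠MUG = 46.40° ✓; |UG| = 32.50 ✓; ∠(UG, GT) = 90.00° ✓; |GT| = 18.30 ✗.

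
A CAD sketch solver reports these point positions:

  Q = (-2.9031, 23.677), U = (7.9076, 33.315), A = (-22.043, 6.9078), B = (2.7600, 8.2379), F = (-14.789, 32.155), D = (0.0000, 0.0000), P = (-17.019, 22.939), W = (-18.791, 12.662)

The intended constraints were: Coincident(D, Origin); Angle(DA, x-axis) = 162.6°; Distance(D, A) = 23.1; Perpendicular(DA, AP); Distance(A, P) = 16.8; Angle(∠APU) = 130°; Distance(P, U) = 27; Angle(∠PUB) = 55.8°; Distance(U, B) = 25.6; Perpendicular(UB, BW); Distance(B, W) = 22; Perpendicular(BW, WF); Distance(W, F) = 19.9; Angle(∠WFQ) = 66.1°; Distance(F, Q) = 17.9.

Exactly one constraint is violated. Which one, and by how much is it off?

Distance(F, Q) = 17.9 — off by 3.30.

D = (0.00, 0.00) ✓; DA at 162.6° ✓; |DA| = 23.10 ✓; ∠(DA, AP) = 90.00° ✓; |AP| = 16.80 ✓; ∠APU = 130.0° ✓; |PU| = 27.00 ✓; ∠PUB = 55.80° ✓; |UB| = 25.60 ✓; ∠(UB, BW) = 90.00° ✓; |BW| = 22.00 ✓; ∠(BW, WF) = 90.00° ✓; |WF| = 19.90 ✓; ∠WFQ = 66.10° ✓; |FQ| = 14.60 ✗.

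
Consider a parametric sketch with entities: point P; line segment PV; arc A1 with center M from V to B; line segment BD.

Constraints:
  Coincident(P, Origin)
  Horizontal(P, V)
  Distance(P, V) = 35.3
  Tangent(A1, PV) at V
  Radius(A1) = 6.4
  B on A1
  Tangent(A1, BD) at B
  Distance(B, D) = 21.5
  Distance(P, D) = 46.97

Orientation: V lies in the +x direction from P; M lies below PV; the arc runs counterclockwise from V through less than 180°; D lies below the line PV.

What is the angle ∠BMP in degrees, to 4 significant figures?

31.55°

Checks: |PV| = 35.30 ✓; |MB| = 6.400 ✓; ∠(MB, BD) = 90.00° ✓; |BD| = 21.50 ✓; |PD| = 46.97 ✓.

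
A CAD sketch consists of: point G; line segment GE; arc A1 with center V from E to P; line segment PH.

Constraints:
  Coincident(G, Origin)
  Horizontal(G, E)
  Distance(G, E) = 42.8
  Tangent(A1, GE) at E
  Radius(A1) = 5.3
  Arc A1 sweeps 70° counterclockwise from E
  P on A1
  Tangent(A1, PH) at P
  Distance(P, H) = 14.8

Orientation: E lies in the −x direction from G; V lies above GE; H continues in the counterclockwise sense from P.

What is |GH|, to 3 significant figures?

37.1

G is at the origin; G and E share the same y with |GE| = 42.8 and E on the −x side, so E = (-42.8, 0.00). Since A1 is tangent to GE there, VE ⟂ GE, so V = E + (0, 5.3) = (-42.8, 5.30). On A1, E sits at bearing -90° from V; a 70° counterclockwise sweep puts P at bearing -20°, so P = V + 5.3·(cos -20°, sin -20°) = (-37.8, 3.49). The tangent condition forces VP to be normal to PH, so PH runs along (−sin -20°, cos -20°); with |PH| = 14.8, H = (-32.8, 17.4). Then |GH| = |H − G| = 37.1.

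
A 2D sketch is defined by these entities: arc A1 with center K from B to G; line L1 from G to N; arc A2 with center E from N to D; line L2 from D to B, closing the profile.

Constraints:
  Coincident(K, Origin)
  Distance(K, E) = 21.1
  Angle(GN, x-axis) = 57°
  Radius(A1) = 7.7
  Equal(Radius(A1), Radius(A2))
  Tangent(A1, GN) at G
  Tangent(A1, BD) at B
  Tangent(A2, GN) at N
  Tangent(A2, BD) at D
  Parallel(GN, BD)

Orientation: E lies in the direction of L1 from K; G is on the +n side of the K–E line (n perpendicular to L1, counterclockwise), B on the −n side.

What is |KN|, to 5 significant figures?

22.461

The slot axis is L1's direction at 57.0°, so u = (cos 57.0°, sin 57.0°) = (0.54464, 0.83867) and n = (−sin 57.0°, cos 57.0°) = (-0.83867, 0.54464). K is at the origin and E lies 21.1 along u from K, so E = 21.1·u = (11.492, 17.696). Tangency of A1 to both parallel lines with radius 7.7 puts G and B at K ± 7.7·n: G = (-6.4578, 4.1937), B = (6.4578, -4.1937). Equal radii place N and D the same way about E: N = E + 7.7·n = (5.0341, 21.890), D = E − 7.7·n = (17.950, 13.502). Then |KN| = |N − K| = 22.461.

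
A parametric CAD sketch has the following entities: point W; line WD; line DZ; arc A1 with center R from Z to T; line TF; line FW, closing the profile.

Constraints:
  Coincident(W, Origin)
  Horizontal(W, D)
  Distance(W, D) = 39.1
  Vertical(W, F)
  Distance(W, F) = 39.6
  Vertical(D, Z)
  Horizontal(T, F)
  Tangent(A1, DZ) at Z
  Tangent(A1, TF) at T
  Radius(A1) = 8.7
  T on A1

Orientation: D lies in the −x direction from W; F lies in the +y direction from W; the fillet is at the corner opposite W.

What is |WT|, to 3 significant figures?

49.9

W is at the origin; WD is horizontal with |WD| = 39.1 and D on the −x side, so D = (-39.1, 0.00). W and F share the same x with |WF| = 39.6 and F on the +y side, so F = (0.00, 39.6). The virtual corner opposite W is at (-39.1, 39.6). The tangent condition forces RZ to be normal to DZ and tangency of A1 to TF means the radius RT is perpendicular to TF, with radius 8.7, so the center R sits 8.7 in from both sides at R = (-30.4, 30.9). That places the tangent points at Z = (-39.1, 30.9) on DZ and T = (-30.4, 39.6) on TF. Then |WT| = |T − W| = 49.9.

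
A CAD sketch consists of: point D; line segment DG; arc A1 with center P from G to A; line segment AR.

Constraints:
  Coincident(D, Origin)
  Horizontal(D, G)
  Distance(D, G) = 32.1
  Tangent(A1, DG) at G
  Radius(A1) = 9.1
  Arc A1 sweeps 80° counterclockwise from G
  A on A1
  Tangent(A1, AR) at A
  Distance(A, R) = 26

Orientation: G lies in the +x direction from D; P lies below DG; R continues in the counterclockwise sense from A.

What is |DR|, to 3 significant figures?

38.0

D is at the origin; D and G share the same y with |DG| = 32.1 and G on the +x side, so G = (32.1, 0.00). Tangency of A1 to DG means the radius PG is perpendicular to DG, so P = G + (0, -9.1) = (32.1, -9.10). On A1, G sits at bearing 90° from P; an 80° counterclockwise sweep puts A at bearing 170°, so A = P + 9.1·(cos 170°, sin 170°) = (23.1, -7.52). The tangent condition forces PA to be normal to AR, so AR runs along (−sin 170°, cos 170°); with |AR| = 26.0, R = (18.6, -33.1). Then |DR| = |R − D| = 38.0.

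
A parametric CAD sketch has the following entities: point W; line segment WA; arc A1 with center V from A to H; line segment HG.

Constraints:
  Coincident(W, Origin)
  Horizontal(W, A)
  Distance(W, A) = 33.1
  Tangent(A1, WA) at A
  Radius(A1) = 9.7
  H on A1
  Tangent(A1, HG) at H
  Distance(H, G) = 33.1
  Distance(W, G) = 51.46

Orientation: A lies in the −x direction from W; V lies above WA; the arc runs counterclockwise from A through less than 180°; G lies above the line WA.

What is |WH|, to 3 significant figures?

25.8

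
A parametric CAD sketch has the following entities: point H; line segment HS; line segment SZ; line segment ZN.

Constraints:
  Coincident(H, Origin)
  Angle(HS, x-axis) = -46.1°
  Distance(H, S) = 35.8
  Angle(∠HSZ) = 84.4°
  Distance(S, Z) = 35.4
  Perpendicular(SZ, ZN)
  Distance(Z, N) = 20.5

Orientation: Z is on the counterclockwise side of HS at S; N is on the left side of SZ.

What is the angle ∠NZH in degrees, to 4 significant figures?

41.85°

H is at the origin; HS runs at -46.1° with length 35.8, so S = 35.8·(cos -46.1°, sin -46.1°) = (24.82, -25.80). ∠HSZ = 84.4°, so SZ runs at -46.1° + (180° − 84.4°) = 49.50° from the x-axis; with |SZ| = 35.4, Z = S + 35.4·(cos 49.50°, sin 49.50°) = (47.81, 1.123). The perpendicularity gives ZN at right angles to SZ; with |ZN| = 20.5 on the left of SZ, N = Z + 20.5·(-0.7604, 0.6494) = (32.23, 14.44). Then cos ∠NZH = ZN·ZH / (|ZN||ZH|), giving 41.85°.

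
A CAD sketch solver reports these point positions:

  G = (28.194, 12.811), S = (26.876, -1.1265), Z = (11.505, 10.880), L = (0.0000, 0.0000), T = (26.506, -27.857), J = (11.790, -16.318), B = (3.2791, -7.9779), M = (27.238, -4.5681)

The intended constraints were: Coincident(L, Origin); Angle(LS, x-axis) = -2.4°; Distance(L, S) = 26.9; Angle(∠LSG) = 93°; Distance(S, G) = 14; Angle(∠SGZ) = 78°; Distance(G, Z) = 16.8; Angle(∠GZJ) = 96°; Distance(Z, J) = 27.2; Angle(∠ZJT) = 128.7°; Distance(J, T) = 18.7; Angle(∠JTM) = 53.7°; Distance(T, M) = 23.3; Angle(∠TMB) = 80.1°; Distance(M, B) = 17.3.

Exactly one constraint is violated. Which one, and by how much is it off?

Distance(M, B) = 17.3 — off by 6.90.

L = (0.00, 0.00) ✓; LS at -2.400° ✓; |LS| = 26.90 ✓; ∠LSG = 93.00° ✓; |SG| = 14.00 ✓; ∠SGZ = 78.00° ✓; |GZ| = 16.80 ✓; ∠GZJ = 96.00° ✓; |ZJ| = 27.20 ✓; ∠ZJT = 128.7° ✓; |JT| = 18.70 ✓; ∠JTM = 53.70° ✓; |TM| = 23.30 ✓; ∠TMB = 80.10° ✓; |MB| = 24.20 ✗.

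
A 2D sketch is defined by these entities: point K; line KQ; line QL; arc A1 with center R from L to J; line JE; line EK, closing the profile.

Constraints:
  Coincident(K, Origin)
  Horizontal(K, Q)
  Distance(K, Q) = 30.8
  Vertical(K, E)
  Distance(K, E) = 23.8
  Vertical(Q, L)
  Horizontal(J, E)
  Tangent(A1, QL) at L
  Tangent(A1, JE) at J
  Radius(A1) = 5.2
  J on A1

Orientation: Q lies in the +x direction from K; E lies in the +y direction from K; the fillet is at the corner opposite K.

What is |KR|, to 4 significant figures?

31.64

KE is vertical with |KE| = 23.8 and E on the +y side, so E = (0.000, 23.80). The virtual corner opposite K is at (30.80, 23.80). Tangency of A1 to QL means the radius RL is perpendicular to QL and A1 meets JE tangentially, so RJ is at right angles to JE, with radius 5.2, so the center R sits 5.2 in from both sides at R = (25.60, 18.60). Then |KR| = |R − K| = 31.64.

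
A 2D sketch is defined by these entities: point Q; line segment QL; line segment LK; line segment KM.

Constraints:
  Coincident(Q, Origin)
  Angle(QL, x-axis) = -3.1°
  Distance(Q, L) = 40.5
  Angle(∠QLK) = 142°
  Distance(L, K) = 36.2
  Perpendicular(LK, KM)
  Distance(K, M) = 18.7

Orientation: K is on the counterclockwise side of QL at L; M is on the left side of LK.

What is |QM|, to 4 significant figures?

68.40

Q is at the origin; QL runs at -3.1° with length 40.5, so L = 40.5·(cos -3.1°, sin -3.1°) = (40.44, -2.190). ∠QLK = 142.0°, so LK runs at -3.1° + (180° − 142.0°) = 34.90° from the x-axis; with |LK| = 36.2, K = L + 36.2·(cos 34.90°, sin 34.90°) = (70.13, 18.52). LK is perpendicular to KM; with |KM| = 18.7 on the left of LK, M = K + 18.7·(-0.5721, 0.8202) = (59.43, 33.86). Then |QM| = |M − Q| = 68.40.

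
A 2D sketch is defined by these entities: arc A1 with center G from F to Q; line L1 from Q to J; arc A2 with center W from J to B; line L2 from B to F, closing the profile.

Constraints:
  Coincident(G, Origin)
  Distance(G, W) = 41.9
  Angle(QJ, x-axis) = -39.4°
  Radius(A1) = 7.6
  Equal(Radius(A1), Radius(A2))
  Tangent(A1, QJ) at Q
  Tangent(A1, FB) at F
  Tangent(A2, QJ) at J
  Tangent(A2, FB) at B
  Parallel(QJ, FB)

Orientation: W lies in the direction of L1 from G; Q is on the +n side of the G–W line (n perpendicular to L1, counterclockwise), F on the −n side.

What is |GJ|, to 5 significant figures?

42.584

The slot axis is L1's direction at -39.4°, so u = (cos -39.4°, sin -39.4°) = (0.77273, -0.63473) and n = (−sin -39.4°, cos -39.4°) = (0.63473, 0.77273). G is at the origin and W lies 41.9 along u from G, so W = 41.9·u = (32.378, -26.595). Tangency of A1 to both parallel lines with radius 7.6 puts Q and F at G ± 7.6·n: Q = (4.8240, 5.8728), F = (-4.8240, -5.8728). Equal radii place J and B the same way about W: J = W + 7.6·n = (37.201, -20.722), B = W − 7.6·n = (27.554, -32.468). Then |GJ| = |J − G| = 42.584.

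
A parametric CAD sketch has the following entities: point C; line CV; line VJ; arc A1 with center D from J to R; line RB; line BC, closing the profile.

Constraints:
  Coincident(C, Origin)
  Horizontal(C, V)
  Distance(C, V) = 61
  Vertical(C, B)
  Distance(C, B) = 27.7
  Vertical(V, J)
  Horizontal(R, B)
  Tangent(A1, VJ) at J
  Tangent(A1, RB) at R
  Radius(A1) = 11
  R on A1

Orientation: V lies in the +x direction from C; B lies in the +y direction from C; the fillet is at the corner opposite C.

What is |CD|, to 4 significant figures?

52.72

C and B share the same x with |CB| = 27.7 and B on the +y side, so B = (0.000, 27.70). The virtual corner opposite C is at (61.00, 27.70). The tangent condition forces DJ to be normal to VJ and tangency of A1 to RB means the radius DR is perpendicular to RB, with radius 11.0, so the center D sits 11.0 in from both sides at D = (50.00, 16.70). Then |CD| = |D − C| = 52.72.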